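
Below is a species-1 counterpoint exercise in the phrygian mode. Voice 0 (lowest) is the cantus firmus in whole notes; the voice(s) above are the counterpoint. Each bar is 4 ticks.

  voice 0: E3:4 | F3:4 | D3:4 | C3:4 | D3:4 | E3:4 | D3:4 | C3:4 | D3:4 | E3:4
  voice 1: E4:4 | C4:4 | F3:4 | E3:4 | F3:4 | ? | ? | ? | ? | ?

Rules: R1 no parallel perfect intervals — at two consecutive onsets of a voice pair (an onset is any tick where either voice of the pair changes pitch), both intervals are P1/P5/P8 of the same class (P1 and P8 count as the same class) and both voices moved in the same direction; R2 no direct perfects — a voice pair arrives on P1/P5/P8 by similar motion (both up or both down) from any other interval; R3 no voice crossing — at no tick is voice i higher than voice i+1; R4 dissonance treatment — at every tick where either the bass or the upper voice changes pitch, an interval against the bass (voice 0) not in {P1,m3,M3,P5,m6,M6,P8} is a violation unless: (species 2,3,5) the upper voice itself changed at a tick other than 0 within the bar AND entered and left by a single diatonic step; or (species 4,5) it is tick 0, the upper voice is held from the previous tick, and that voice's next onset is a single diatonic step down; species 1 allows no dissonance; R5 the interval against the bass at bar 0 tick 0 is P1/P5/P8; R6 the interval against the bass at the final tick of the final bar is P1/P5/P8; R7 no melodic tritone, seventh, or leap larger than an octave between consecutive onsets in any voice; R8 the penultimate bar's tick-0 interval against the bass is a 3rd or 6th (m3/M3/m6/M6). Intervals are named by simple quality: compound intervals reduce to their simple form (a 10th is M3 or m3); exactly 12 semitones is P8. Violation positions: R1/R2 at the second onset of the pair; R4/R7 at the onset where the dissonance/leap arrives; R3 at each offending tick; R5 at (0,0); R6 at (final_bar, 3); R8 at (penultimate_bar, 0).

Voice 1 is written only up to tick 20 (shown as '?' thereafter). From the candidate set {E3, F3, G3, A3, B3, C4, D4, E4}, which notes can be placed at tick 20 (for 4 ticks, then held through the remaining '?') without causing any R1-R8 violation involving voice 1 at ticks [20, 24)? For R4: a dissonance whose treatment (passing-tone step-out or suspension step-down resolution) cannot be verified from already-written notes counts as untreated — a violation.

E3: legal
F3: violates R4
G3: legal
A3: violates R4
B3: violates R2,R7
C4: legal
D4: violates R4
E4: violates R2,R7

{C4, E3, G3}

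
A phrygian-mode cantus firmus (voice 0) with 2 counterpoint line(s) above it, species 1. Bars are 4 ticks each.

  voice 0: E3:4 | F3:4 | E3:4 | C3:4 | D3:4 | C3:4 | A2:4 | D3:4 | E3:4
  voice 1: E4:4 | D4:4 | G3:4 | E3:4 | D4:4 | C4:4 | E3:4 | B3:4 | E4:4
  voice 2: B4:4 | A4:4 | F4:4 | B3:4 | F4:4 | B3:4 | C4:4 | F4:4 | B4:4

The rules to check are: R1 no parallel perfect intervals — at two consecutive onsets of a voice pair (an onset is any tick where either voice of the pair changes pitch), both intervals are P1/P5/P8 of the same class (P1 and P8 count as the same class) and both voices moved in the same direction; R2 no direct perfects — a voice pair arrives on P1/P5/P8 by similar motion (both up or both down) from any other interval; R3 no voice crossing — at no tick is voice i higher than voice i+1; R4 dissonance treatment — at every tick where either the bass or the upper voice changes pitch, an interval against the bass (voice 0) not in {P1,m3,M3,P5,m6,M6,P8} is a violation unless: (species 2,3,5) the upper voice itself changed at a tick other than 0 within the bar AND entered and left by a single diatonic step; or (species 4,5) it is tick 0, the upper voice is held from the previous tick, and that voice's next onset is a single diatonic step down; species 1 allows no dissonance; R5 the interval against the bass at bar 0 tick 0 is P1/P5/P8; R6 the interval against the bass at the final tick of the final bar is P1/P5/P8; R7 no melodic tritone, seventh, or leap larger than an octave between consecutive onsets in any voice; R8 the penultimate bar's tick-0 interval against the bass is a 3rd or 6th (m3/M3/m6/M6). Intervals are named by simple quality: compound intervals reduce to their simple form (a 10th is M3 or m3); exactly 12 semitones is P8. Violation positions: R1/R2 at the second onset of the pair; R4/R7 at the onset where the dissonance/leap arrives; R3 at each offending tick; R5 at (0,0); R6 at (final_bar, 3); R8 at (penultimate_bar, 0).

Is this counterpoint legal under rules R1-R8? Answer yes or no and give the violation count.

No (20 violations)

bar 0: v0=E3 v1=E4 v2=B4 (P5)
bar 1: v0=F3 v1=D4 v2=A4 (M3)
bar 2: v0=E3 v1=G3 v2=F4 (m2)
bar 3: v0=C3 v1=E3 v2=B3 (M7)
bar 4: v0=D3 v1=D4 v2=F4 (m3)
bar 5: v0=C3 v1=C4 v2=B3 (M7)
bar 6: v0=A2 v1=E3 v2=C4 (m3)
bar 7: v0=D3 v1=B3 v2=F4 (m3)
bar 8: v0=E3 v1=E4 v2=B4 (P5)
  R1 @ bar1.0: E4/B4 P5 -> D4/A4 P5 similar
  R4 @ bar2.0: E3/F4 m2 untreated
  R2 @ bar3.0: G3/F4 m7 -> E3/B3 P5 similar
  R4 @ bar3.0: C3/B3 M7 untreated
  R7 @ bar3.0: F4->B3 leap 6st
  R2 @ bar4.0: C3/E3 M3 -> D3/D4 P8 similar
  R7 @ bar4.0: E3->D4 leap 10st
  R7 @ bar4.0: B3->F4 leap 6st
  R1 @ bar5.0: D3/D4 P8 -> C3/C4 P8 similar
  R3 @ bar5.0: C4 above B3
  R4 @ bar5.0: C3/B3 M7 untreated
  R7 @ bar5.0: F4->B3 leap 6st
  R3 @ bar5.1: C4 above B3
  R3 @ bar5.2: C4 above B3
  R3 @ bar5.3: C4 above B3
  R2 @ bar6.0: C3/C4 P8 -> A2/E3 P5 similar
  R2 @ bar8.0: D3/B3 M6 -> E3/E4 P8 similar
  R2 @ bar8.0: D3/F4 m3 -> E3/B4 P5 similar
  R2 @ bar8.0: B3/F4 TT -> E4/B4 P5 similar
  R7 @ bar8.0: F4->B4 leap 6st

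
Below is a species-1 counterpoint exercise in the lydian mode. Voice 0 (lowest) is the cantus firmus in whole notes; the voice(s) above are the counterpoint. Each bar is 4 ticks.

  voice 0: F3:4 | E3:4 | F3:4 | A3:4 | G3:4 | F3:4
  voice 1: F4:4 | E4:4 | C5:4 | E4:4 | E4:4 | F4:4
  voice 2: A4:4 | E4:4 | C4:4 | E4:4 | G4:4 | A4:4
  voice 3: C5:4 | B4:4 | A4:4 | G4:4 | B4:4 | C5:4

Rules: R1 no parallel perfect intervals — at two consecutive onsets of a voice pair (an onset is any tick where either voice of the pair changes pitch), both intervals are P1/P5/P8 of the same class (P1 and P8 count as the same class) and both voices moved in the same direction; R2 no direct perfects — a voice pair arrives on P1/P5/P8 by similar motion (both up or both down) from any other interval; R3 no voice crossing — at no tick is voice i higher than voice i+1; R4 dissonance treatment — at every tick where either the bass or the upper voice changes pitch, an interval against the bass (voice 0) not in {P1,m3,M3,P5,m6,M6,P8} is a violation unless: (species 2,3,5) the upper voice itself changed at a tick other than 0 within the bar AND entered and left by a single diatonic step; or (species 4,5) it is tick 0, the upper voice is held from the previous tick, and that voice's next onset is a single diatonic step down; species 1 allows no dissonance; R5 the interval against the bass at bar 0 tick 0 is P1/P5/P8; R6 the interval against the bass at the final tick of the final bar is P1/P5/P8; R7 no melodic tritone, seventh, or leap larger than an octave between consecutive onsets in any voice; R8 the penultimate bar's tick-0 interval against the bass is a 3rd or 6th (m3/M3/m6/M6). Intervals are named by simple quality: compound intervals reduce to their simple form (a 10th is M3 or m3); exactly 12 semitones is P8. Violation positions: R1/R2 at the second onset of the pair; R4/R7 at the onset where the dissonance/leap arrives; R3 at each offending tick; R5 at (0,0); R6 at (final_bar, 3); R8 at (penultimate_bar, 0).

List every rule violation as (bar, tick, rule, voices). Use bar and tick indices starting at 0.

(0, 0, R5, (0, 2))
(1, 0, R1, (0, 1))
(1, 0, R1, (0, 3))
(1, 0, R1, (1, 3))
(1, 0, R2, (0, 2))
(1, 0, R2, (1, 2))
(1, 0, R2, (2, 3))
(2, 0, R2, (0, 1))
(2, 0, R3, (1, 2))
(2, 1, R3, (1, 2))
(2, 2, R3, (1, 2))
(2, 3, R3, (1, 2))
(3, 0, R1, (0, 2))
(3, 0, R4, (0, 3))
(4, 0, R8, (0, 2))
(5, 0, R1, (1, 3))
(5, 3, R6, (0, 2))

bar 0: v0=F3 v1=F4 v2=A4 v3=C5 downbeat P5
bar 1: v0=E3 v1=E4 v2=E4 v3=B4 downbeat P5
bar 2: v0=F3 v1=C5 v2=C4 v3=A4 downbeat M3
bar 3: v0=A3 v1=E4 v2=E4 v3=G4 downbeat m7
bar 4: v0=G3 v1=E4 v2=G4 v3=B4 downbeat M3
bar 5: v0=F3 v1=F4 v2=A4 v3=C5 downbeat P5
  -> R5 @ bar 0 tick 0 v(0, 2): opens on M3
  -> R1 @ bar 1 tick 0 v(0, 1): F3/F4 P8 -> E3/E4 P8 similar
  -> R1 @ bar 1 tick 0 v(0, 3): F3/C5 P5 -> E3/B4 P5 similar
  -> R1 @ bar 1 tick 0 v(1, 3): F4/C5 P5 -> E4/B4 P5 similar
  -> R2 @ bar 1 tick 0 v(0, 2): F3/A4 M3 -> E3/E4 P8 similar
  -> R2 @ bar 1 tick 0 v(1, 2): F4/A4 M3 -> E4/E4 P1 similar
  -> R2 @ bar 1 tick 0 v(2, 3): A4/C5 m3 -> E4/B4 P5 similar
  -> R2 @ bar 2 tick 0 v(0, 1): E3/E4 P8 -> F3/C5 P5 similar
  -> R3 @ bar 2 tick 0 v(1, 2): C5 above C4
  -> R3 @ bar 2 tick 1 v(1, 2): C5 above C4
  -> R3 @ bar 2 tick 2 v(1, 2): C5 above C4
  -> R3 @ bar 2 tick 3 v(1, 2): C5 above C4
  -> R1 @ bar 3 tick 0 v(0, 2): F3/C4 P5 -> A3/E4 P5 similar
  -> R4 @ bar 3 tick 0 v(0, 3): A3/G4 m7 untreated
  -> R8 @ bar 4 tick 0 v(0, 2): penult P8 not 3rd/6th
  -> R1 @ bar 5 tick 0 v(1, 3): E4/B4 P5 -> F4/C5 P5 similar
  -> R6 @ bar 5 tick 3 v(0, 2): closes on M3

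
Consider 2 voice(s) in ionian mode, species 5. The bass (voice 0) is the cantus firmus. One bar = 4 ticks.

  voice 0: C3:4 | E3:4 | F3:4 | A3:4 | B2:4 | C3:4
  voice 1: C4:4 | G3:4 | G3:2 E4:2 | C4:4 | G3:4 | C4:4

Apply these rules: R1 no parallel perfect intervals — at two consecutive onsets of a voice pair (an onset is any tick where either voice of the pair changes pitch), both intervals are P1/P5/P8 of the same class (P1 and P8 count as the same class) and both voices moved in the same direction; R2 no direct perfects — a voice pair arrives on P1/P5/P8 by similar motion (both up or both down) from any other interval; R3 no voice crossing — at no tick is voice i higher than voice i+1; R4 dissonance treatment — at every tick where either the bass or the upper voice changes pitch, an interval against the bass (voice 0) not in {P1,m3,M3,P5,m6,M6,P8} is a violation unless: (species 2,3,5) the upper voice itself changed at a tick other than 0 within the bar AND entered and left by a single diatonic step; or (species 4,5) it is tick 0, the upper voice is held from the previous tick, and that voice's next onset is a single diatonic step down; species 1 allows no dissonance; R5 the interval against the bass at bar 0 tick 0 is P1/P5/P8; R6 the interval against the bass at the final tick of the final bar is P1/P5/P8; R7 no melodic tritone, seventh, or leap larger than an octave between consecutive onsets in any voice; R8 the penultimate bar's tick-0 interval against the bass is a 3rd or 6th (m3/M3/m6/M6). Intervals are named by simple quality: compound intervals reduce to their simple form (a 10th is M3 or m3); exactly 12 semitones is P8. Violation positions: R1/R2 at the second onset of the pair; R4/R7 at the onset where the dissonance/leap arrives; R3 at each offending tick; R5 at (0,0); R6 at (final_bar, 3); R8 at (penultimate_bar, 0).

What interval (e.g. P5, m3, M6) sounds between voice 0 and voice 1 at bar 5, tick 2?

P8

voice 0=C3 voice 1=C4 -> P8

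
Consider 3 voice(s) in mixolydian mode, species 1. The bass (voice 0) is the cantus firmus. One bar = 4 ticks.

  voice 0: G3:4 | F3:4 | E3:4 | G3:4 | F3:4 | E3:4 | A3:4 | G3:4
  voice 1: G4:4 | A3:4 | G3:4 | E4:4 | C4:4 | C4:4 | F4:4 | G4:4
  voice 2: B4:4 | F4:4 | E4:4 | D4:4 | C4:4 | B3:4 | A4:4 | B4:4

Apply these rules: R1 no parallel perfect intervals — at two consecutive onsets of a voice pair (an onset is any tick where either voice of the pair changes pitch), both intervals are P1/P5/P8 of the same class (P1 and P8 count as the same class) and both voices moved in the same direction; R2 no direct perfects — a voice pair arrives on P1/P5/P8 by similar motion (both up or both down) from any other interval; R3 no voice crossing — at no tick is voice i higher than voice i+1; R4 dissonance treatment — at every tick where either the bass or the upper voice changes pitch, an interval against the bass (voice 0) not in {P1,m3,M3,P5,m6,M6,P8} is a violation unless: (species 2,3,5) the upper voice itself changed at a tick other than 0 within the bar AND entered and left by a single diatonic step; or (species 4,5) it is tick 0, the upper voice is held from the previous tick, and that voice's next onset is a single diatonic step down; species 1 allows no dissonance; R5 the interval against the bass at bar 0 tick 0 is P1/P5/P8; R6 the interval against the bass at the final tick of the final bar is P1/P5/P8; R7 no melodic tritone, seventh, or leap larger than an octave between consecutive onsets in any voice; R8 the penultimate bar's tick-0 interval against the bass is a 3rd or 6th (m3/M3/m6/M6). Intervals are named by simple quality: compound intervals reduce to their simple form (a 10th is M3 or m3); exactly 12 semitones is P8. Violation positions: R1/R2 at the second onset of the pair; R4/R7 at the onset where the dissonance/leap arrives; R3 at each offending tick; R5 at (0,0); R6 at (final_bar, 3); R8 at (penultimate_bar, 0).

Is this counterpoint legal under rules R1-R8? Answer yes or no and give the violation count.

bar 0: v0=G3 v1=G4 v2=B4 (M3)
bar 1: v0=F3 v1=A3 v2=F4 (P8)
bar 2: v0=E3 v1=G3 v2=E4 (P8)
bar 3: v0=G3 v1=E4 v2=D4 (P5)
bar 4: v0=F3 v1=C4 v2=C4 (P5)
bar 5: v0=E3 v1=C4 v2=B3 (P5)
bar 6: v0=A3 v1=F4 v2=A4 (P8)
bar 7: v0=G3 v1=G4 v2=B4 (M3)
  R5 @ bar0.0: opens on M3
  R2 @ bar1.0: G3/B4 M3 -> F3/F4 P8 similar
  R7 @ bar1.0: G4->A3 leap 10st
  R7 @ bar1.0: B4->F4 leap 6st
  R1 @ bar2.0: F3/F4 P8 -> E3/E4 P8 similar
  R3 @ bar3.0: E4 above D4
  R3 @ bar3.1: E4 above D4
  R3 @ bar3.2: E4 above D4
  R3 @ bar3.3: E4 above D4
  R1 @ bar4.0: G3/D4 P5 -> F3/C4 P5 similar
  R2 @ bar4.0: G3/E4 M6 -> F3/C4 P5 similar
  R2 @ bar4.0: E4/D4 M2 -> C4/C4 P1 similar
  R1 @ bar5.0: F3/C4 P5 -> E3/B3 P5 similar
  R3 @ bar5.0: C4 above B3
  R3 @ bar5.1: C4 above B3
  R3 @ bar5.2: C4 above B3
  R3 @ bar5.3: C4 above B3
  R2 @ bar6.0: E3/B3 P5 -> A3/A4 P8 similar
  R7 @ bar6.0: B3->A4 leap 10st
  R8 @ bar6.0: penult P8 not 3rd/6th
  R6 @ bar7.3: closes on M3

No (21 violations)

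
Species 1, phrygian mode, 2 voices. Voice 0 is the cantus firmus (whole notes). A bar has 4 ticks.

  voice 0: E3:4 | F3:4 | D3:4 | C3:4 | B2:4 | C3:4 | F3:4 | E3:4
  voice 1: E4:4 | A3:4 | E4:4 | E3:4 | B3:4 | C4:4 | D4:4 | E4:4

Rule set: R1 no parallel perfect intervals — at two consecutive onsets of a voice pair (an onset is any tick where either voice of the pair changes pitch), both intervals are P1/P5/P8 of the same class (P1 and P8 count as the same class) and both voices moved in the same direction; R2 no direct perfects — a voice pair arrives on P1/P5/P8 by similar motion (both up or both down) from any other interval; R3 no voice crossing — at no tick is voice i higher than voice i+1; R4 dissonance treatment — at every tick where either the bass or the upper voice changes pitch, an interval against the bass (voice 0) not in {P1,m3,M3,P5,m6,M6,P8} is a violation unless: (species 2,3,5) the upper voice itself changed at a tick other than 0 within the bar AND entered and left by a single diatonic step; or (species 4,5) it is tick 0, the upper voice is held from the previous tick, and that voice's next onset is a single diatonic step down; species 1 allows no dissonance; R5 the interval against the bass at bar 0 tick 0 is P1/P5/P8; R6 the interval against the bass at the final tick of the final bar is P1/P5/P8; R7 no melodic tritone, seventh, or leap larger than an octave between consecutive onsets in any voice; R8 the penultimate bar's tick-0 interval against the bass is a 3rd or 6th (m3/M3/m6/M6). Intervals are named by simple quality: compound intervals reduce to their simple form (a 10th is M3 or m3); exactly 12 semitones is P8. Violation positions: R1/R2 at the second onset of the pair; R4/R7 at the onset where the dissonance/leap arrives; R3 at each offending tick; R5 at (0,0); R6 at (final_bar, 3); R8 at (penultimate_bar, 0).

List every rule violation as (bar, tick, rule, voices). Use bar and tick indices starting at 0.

bar 0: v0=E3 v1=E4 downbeat P8
bar 1: v0=F3 v1=A3 downbeat M3
bar 2: v0=D3 v1=E4 downbeat M2
bar 3: v0=C3 v1=E3 downbeat M3
bar 4: v0=B2 v1=B3 downbeat P8
bar 5: v0=C3 v1=C4 downbeat P8
bar 6: v0=F3 v1=D4 downbeat M6
bar 7: v0=E3 v1=E4 downbeat P8
  -> R4 @ bar 2 tick 0 v(0, 1): D3/E4 M2 untreated
  -> R1 @ bar 5 tick 0 v(0, 1): B2/B3 P8 -> C3/C4 P8 similar

(2, 0, R4, (0, 1))
(5, 0, R1, (0, 1))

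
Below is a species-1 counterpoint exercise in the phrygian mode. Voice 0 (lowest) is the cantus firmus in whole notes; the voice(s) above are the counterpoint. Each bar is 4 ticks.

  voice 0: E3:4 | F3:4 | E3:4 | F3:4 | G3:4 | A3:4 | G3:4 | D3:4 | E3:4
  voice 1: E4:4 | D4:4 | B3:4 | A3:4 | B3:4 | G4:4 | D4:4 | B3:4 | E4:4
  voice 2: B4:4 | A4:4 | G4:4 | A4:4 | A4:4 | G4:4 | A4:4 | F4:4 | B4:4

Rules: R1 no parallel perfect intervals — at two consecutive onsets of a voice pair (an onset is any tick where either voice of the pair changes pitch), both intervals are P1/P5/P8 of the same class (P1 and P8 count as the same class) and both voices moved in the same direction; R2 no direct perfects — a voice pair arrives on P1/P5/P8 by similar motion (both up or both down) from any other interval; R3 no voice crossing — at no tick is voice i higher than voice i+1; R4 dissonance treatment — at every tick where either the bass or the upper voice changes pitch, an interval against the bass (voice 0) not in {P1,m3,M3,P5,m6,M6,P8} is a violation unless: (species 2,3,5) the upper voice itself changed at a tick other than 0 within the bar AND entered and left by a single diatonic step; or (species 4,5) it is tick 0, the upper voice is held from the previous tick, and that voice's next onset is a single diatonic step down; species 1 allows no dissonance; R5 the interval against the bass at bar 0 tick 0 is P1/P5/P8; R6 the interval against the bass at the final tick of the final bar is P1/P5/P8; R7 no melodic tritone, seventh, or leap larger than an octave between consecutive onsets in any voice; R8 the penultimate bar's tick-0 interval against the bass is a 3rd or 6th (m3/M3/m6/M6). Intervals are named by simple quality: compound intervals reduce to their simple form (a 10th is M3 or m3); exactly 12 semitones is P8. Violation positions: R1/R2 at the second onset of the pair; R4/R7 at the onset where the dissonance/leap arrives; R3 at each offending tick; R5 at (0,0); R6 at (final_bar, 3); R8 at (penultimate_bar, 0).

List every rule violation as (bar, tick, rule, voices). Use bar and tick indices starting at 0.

(1, 0, R1, (1, 2))
(2, 0, R2, (0, 1))
(4, 0, R4, (0, 2))
(5, 0, R4, (0, 1))
(5, 0, R4, (0, 2))
(6, 0, R2, (0, 1))
(6, 0, R4, (0, 2))
(8, 0, R2, (0, 1))
(8, 0, R2, (0, 2))
(8, 0, R2, (1, 2))
(8, 0, R7, (2,))

bar 0: v0=E3 v1=E4 v2=B4 downbeat P5
bar 1: v0=F3 v1=D4 v2=A4 downbeat M3
bar 2: v0=E3 v1=B3 v2=G4 downbeat m3
bar 3: v0=F3 v1=A3 v2=A4 downbeat M3
bar 4: v0=G3 v1=B3 v2=A4 downbeat M2
bar 5: v0=A3 v1=G4 v2=G4 downbeat m7
bar 6: v0=G3 v1=D4 v2=A4 downbeat M2
bar 7: v0=D3 v1=B3 v2=F4 downbeat m3
bar 8: v0=E3 v1=E4 v2=B4 downbeat P5
  -> R1 @ bar 1 tick 0 v(1, 2): E4/B4 P5 -> D4/A4 P5 similar
  -> R2 @ bar 2 tick 0 v(0, 1): F3/D4 M6 -> E3/B3 P5 similar
  -> R4 @ bar 4 tick 0 v(0, 2): G3/A4 M2 untreated
  -> R4 @ bar 5 tick 0 v(0, 1): A3/G4 m7 untreated
  -> R4 @ bar 5 tick 0 v(0, 2): A3/G4 m7 untreated
  -> R2 @ bar 6 tick 0 v(0, 1): A3/G4 m7 -> G3/D4 P5 similar
  -> R4 @ bar 6 tick 0 v(0, 2): G3/A4 M2 untreated
  -> R2 @ bar 8 tick 0 v(0, 1): D3/B3 M6 -> E3/E4 P8 similar
  -> R2 @ bar 8 tick 0 v(0, 2): D3/F4 m3 -> E3/B4 P5 similar
  -> R2 @ bar 8 tick 0 v(1, 2): B3/F4 TT -> E4/B4 P5 similar
  -> R7 @ bar 8 tick 0 v(2,): F4->B4 leap 6st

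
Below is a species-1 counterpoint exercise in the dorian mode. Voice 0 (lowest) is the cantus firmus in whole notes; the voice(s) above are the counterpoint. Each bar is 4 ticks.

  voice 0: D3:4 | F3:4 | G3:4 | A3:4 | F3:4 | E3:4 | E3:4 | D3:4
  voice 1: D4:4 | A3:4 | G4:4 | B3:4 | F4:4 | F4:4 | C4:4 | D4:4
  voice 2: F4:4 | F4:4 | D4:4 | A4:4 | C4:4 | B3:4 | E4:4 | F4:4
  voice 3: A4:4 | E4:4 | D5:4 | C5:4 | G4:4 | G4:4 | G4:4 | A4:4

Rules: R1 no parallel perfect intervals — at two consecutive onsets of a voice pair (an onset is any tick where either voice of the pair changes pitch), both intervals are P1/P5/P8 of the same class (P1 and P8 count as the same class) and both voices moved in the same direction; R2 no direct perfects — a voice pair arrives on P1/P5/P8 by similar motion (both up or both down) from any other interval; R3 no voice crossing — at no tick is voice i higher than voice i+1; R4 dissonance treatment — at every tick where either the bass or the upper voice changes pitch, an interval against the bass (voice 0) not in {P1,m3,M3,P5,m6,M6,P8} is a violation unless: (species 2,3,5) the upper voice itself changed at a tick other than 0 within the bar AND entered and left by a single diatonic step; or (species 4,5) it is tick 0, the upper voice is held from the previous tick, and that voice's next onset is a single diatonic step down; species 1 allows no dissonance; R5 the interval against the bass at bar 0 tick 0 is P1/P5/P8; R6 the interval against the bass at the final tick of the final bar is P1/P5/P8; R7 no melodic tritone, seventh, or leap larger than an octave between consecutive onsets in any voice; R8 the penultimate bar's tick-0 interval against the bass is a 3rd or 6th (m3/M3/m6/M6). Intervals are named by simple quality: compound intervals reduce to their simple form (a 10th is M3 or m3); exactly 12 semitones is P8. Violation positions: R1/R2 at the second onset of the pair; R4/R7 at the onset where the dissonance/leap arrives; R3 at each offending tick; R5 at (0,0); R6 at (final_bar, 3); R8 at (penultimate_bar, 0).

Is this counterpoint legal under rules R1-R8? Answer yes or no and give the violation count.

bar 0: v0=D3 v1=D4 v2=F4 v3=A4 (P5)
bar 1: v0=F3 v1=A3 v2=F4 v3=E4 (M7)
bar 2: v0=G3 v1=G4 v2=D4 v3=D5 (P5)
bar 3: v0=A3 v1=B3 v2=A4 v3=C5 (m3)
bar 4: v0=F3 v1=F4 v2=C4 v3=G4 (M2)
bar 5: v0=E3 v1=F4 v2=B3 v3=G4 (m3)
bar 6: v0=E3 v1=C4 v2=E4 v3=G4 (m3)
bar 7: v0=D3 v1=D4 v2=F4 v3=A4 (P5)
  R5 @ bar0.0: opens on m3
  R1 @ bar1.0: D4/A4 P5 -> A3/E4 P5 similar
  R3 @ bar1.0: F4 above E4
  R4 @ bar1.0: F3/E4 M7 untreated
  R3 @ bar1.1: F4 above E4
  R3 @ bar1.2: F4 above E4
  R3 @ bar1.3: F4 above E4
  R1 @ bar2.0: A3/E4 P5 -> G4/D5 P5 similar
  R2 @ bar2.0: F3/A3 M3 -> G3/G4 P8 similar
  R2 @ bar2.0: F3/E4 M7 -> G3/D5 P5 similar
  R3 @ bar2.0: G4 above D4
  R7 @ bar2.0: A3->G4 leap 10st
  R7 @ bar2.0: E4->D5 leap 10st
  R3 @ bar2.1: G4 above D4
  R3 @ bar2.2: G4 above D4
  R3 @ bar2.3: G4 above D4
  R2 @ bar3.0: G3/D4 P5 -> A3/A4 P8 similar
  R4 @ bar3.0: A3/B3 M2 untreated
  R2 @ bar4.0: A3/A4 P8 -> F3/C4 P5 similar
  R2 @ bar4.0: A4/C5 m3 -> C4/G4 P5 similar
  R3 @ bar4.0: F4 above C4
  R4 @ bar4.0: F3/G4 M2 untreated
  R7 @ bar4.0: B3->F4 leap 6st
  R3 @ bar4.1: F4 above C4
  R3 @ bar4.2: F4 above C4
  R3 @ bar4.3: F4 above C4
  R1 @ bar5.0: F3/C4 P5 -> E3/B3 P5 similar
  R3 @ bar5.0: F4 above B3
  R4 @ bar5.0: E3/F4 m2 untreated
  R3 @ bar5.1: F4 above B3
  R3 @ bar5.2: F4 above B3
  R3 @ bar5.3: F4 above B3
  R8 @ bar6.0: penult P8 not 3rd/6th
  R1 @ bar7.0: C4/G4 P5 -> D4/A4 P5 similar
  R6 @ bar7.3: closes on m3

No (35 violations)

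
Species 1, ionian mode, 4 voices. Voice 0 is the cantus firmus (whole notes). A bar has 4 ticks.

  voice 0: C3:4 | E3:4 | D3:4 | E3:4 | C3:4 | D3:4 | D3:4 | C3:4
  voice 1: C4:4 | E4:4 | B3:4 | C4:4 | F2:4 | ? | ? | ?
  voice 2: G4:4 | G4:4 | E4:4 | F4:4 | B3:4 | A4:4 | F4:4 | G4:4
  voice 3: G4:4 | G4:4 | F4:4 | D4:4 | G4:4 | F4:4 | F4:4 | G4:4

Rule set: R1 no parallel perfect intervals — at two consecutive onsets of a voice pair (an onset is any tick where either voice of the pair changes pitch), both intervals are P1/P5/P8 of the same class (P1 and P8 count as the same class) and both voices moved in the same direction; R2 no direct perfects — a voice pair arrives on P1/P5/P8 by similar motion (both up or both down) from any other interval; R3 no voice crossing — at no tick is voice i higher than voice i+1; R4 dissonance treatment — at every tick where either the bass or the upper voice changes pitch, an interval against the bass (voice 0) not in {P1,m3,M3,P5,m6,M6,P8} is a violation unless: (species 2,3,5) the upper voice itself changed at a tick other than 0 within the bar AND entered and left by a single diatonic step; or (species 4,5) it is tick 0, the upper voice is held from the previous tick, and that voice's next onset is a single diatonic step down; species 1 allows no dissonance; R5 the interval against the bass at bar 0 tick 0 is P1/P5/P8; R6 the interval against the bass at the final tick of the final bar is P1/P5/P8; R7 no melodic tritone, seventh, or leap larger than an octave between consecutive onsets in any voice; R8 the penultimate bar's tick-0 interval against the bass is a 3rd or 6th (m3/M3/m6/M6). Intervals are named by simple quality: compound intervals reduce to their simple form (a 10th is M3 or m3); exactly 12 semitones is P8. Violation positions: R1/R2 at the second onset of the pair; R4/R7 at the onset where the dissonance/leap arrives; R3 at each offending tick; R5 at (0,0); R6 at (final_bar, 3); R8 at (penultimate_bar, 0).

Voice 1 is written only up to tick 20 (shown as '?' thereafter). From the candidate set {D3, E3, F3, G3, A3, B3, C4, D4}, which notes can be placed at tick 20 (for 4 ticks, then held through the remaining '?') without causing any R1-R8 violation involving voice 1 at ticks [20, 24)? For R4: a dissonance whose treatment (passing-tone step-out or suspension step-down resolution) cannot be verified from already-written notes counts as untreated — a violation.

D3: violates R2
E3: violates R4,R7
F3: legal
G3: violates R4,R7
A3: violates R1,R2,R7
B3: violates R7
C4: violates R4,R7
D4: violates R2,R7

{F3}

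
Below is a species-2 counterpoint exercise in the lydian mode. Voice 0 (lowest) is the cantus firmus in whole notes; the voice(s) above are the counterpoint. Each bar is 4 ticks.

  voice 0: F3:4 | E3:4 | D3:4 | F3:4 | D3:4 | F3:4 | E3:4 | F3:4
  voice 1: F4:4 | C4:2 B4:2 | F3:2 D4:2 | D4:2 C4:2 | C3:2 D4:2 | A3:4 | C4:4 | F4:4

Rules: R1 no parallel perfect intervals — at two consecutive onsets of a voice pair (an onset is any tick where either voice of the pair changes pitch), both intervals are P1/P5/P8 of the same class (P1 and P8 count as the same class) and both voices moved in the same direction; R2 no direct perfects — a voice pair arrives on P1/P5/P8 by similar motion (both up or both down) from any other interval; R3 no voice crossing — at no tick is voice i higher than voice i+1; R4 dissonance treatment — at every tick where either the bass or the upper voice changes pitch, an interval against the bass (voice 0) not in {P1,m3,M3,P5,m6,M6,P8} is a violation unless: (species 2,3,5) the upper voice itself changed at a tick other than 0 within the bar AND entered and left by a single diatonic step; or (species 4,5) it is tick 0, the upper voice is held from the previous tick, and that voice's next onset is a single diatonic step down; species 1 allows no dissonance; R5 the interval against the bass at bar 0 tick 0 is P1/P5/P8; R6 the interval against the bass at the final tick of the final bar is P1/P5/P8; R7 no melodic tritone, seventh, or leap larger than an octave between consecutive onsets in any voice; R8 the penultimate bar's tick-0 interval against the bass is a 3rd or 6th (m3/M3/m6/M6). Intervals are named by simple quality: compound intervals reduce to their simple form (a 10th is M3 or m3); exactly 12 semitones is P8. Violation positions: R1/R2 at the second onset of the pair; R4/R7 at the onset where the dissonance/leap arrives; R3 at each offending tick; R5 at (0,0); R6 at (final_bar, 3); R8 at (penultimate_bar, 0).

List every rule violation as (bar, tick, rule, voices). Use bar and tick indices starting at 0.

bar 0: v0=F3 v1=F4 downbeat P8
bar 1: v0=E3 v1=C4 downbeat m6
bar 2: v0=D3 v1=F3 downbeat m3
bar 3: v0=F3 v1=D4 downbeat M6
bar 4: v0=D3 v1=C3 downbeat M2
bar 5: v0=F3 v1=A3 downbeat M3
bar 6: v0=E3 v1=C4 downbeat m6
bar 7: v0=F3 v1=F4 downbeat P8
  -> R7 @ bar 1 tick 2 v(1,): C4->B4 leap 11st
  -> R7 @ bar 2 tick 0 v(1,): B4->F3 leap 18st
  -> R3 @ bar 4 tick 0 v(0, 1): D3 above C3
  -> R4 @ bar 4 tick 0 v(0, 1): D3/C3 M2 untreated
  -> R3 @ bar 4 tick 1 v(0, 1): D3 above C3
  -> R7 @ bar 4 tick 2 v(1,): C3->D4 leap 14st
  -> R2 @ bar 7 tick 0 v(0, 1): E3/C4 m6 -> F3/F4 P8 similar

(1, 2, R7, (1,))
(2, 0, R7, (1,))
(4, 0, R3, (0, 1))
(4, 0, R4, (0, 1))
(4, 1, R3, (0, 1))
(4, 2, R7, (1,))
(7, 0, R2, (0, 1))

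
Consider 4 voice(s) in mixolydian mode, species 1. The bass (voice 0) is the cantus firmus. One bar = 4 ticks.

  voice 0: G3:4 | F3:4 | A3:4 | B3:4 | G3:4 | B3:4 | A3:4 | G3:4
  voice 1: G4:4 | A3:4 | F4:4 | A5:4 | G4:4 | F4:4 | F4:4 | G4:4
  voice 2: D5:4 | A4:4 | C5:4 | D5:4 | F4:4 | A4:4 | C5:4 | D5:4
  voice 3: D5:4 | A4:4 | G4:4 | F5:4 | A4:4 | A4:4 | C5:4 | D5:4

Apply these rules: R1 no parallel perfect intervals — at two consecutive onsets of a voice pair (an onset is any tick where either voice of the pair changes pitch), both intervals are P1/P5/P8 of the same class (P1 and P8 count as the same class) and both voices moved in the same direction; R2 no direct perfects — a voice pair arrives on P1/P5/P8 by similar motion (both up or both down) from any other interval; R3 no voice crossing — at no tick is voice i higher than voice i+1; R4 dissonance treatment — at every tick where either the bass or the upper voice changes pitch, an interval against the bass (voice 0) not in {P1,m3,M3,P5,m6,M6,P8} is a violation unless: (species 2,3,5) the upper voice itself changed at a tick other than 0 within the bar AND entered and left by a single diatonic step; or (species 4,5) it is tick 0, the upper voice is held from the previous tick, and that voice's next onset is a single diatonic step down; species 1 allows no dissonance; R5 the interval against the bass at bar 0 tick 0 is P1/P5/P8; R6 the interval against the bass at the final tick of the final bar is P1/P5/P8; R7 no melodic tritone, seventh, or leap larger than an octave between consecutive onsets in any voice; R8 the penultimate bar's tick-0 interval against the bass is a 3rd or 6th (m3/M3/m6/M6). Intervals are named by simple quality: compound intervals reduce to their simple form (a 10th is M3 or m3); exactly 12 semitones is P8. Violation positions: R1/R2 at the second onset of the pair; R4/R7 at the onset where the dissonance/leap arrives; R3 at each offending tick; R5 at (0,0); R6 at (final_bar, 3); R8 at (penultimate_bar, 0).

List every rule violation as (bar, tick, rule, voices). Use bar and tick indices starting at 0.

(1, 0, R1, (2, 3))
(1, 0, R2, (1, 2))
(1, 0, R2, (1, 3))
(1, 0, R7, (1,))
(2, 0, R2, (1, 2))
(2, 0, R3, (2, 3))
(2, 0, R4, (0, 3))
(2, 1, R3, (2, 3))
(2, 2, R3, (2, 3))
(2, 3, R3, (2, 3))
(3, 0, R1, (1, 2))
(3, 0, R3, (1, 2))
(3, 0, R4, (0, 1))
(3, 0, R4, (0, 3))
(3, 0, R7, (1,))
(3, 0, R7, (3,))
(3, 1, R3, (1, 2))
(3, 2, R3, (1, 2))
(3, 3, R3, (1, 2))
(4, 0, R2, (0, 1))
(4, 0, R3, (1, 2))
(4, 0, R4, (0, 2))
(4, 0, R4, (0, 3))
(4, 0, R7, (1,))
(4, 1, R3, (1, 2))
(4, 2, R3, (1, 2))
(4, 3, R3, (1, 2))
(5, 0, R4, (0, 1))
(5, 0, R4, (0, 2))
(5, 0, R4, (0, 3))
(6, 0, R1, (2, 3))
(7, 0, R1, (1, 2))
(7, 0, R1, (1, 3))
(7, 0, R1, (2, 3))

bar 0: v0=G3 v1=G4 v2=D5 v3=D5 downbeat P5
bar 1: v0=F3 v1=A3 v2=A4 v3=A4 downbeat M3
bar 2: v0=A3 v1=F4 v2=C5 v3=G4 downbeat m7
bar 3: v0=B3 v1=A5 v2=D5 v3=F5 downbeat TT
bar 4: v0=G3 v1=G4 v2=F4 v3=A4 downbeat M2
bar 5: v0=B3 v1=F4 v2=A4 v3=A4 downbeat m7
bar 6: v0=A3 v1=F4 v2=C5 v3=C5 downbeat m3
bar 7: v0=G3 v1=G4 v2=D5 v3=D5 downbeat P5
  -> R1 @ bar 1 tick 0 v(2, 3): D5/D5 P1 -> A4/A4 P1 similar
  -> R2 @ bar 1 tick 0 v(1, 2): G4/D5 P5 -> A3/A4 P8 similar
  -> R2 @ bar 1 tick 0 v(1, 3): G4/D5 P5 -> A3/A4 P8 similar
  -> R7 @ bar 1 tick 0 v(1,): G4->A3 leap 10st
  -> R2 @ bar 2 tick 0 v(1, 2): A3/A4 P8 -> F4/C5 P5 similar
  -> R3 @ bar 2 tick 0 v(2, 3): C5 above G4
  -> R4 @ bar 2 tick 0 v(0, 3): A3/G4 m7 untreated
  -> R3 @ bar 2 tick 1 v(2, 3): C5 above G4
  -> R3 @ bar 2 tick 2 v(2, 3): C5 above G4
  -> R3 @ bar 2 tick 3 v(2, 3): C5 above G4
  -> R1 @ bar 3 tick 0 v(1, 2): F4/C5 P5 -> A5/D5 P5 similar
  -> R3 @ bar 3 tick 0 v(1, 2): A5 above D5
  -> R4 @ bar 3 tick 0 v(0, 1): B3/A5 m7 untreated
  -> R4 @ bar 3 tick 0 v(0, 3): B3/F5 TT untreated
  -> R7 @ bar 3 tick 0 v(1,): F4->A5 leap 16st
  -> R7 @ bar 3 tick 0 v(3,): G4->F5 leap 10st
  -> R3 @ bar 3 tick 1 v(1, 2): A5 above D5
  -> R3 @ bar 3 tick 2 v(1, 2): A5 above D5
  -> R3 @ bar 3 tick 3 v(1, 2): A5 above D5
  -> R2 @ bar 4 tick 0 v(0, 1): B3/A5 m7 -> G3/G4 P8 similar
  -> R3 @ bar 4 tick 0 v(1, 2): G4 above F4
  -> R4 @ bar 4 tick 0 v(0, 2): G3/F4 m7 untreated
  -> R4 @ bar 4 tick 0 v(0, 3): G3/A4 M2 untreated
  -> R7 @ bar 4 tick 0 v(1,): A5->G4 leap 14st
  -> R3 @ bar 4 tick 1 v(1, 2): G4 above F4
  -> R3 @ bar 4 tick 2 v(1, 2): G4 above F4
  -> R3 @ bar 4 tick 3 v(1, 2): G4 above F4
  -> R4 @ bar 5 tick 0 v(0, 1): B3/F4 TT untreated
  -> R4 @ bar 5 tick 0 v(0, 2): B3/A4 m7 untreated
  -> R4 @ bar 5 tick 0 v(0, 3): B3/A4 m7 untreated
  -> R1 @ bar 6 tick 0 v(2, 3): A4/A4 P1 -> C5/C5 P1 similar
  -> R1 @ bar 7 tick 0 v(1, 2): F4/C5 P5 -> G4/D5 P5 similar
  -> R1 @ bar 7 tick 0 v(1, 3): F4/C5 P5 -> G4/D5 P5 similar
  -> R1 @ bar 7 tick 0 v(2, 3): C5/C5 P1 -> D5/D5 P1 similar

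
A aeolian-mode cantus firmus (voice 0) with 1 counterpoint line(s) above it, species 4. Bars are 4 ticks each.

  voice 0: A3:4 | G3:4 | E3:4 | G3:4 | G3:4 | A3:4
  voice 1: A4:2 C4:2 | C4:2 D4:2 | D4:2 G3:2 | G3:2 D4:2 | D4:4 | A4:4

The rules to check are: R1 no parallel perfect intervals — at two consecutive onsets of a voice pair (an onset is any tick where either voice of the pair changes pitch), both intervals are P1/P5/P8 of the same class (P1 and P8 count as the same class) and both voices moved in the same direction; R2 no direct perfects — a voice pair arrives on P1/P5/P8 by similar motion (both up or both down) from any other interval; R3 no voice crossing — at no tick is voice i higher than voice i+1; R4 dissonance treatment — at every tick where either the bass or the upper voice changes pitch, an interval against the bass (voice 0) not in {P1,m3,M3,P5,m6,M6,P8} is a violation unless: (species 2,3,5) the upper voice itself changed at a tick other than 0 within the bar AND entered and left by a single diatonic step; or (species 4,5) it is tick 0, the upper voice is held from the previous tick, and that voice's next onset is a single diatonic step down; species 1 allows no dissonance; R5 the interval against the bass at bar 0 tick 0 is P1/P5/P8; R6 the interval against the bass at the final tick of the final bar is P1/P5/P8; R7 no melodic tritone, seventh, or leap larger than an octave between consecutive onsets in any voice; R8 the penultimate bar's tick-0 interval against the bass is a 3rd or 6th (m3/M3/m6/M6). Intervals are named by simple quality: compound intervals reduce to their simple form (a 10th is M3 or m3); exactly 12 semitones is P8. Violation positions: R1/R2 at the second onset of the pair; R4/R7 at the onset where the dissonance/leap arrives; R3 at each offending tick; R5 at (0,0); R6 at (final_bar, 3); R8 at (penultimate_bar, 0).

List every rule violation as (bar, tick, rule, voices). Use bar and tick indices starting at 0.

(1, 0, R4, (0, 1))
(2, 0, R4, (0, 1))
(4, 0, R8, (0, 1))
(5, 0, R2, (0, 1))

bar 0: v0=A3 v1=A4 downbeat P8
bar 1: v0=G3 v1=C4 downbeat P4
bar 2: v0=E3 v1=D4 downbeat m7
bar 3: v0=G3 v1=G3 downbeat P1
bar 4: v0=G3 v1=D4 downbeat P5
bar 5: v0=A3 v1=A4 downbeat P8
  -> R4 @ bar 1 tick 0 v(0, 1): G3/C4 P4 untreated
  -> R4 @ bar 2 tick 0 v(0, 1): E3/D4 m7 untreated
  -> R8 @ bar 4 tick 0 v(0, 1): penult P5 not 3rd/6th
  -> R2 @ bar 5 tick 0 v(0, 1): G3/D4 P5 -> A3/A4 P8 similar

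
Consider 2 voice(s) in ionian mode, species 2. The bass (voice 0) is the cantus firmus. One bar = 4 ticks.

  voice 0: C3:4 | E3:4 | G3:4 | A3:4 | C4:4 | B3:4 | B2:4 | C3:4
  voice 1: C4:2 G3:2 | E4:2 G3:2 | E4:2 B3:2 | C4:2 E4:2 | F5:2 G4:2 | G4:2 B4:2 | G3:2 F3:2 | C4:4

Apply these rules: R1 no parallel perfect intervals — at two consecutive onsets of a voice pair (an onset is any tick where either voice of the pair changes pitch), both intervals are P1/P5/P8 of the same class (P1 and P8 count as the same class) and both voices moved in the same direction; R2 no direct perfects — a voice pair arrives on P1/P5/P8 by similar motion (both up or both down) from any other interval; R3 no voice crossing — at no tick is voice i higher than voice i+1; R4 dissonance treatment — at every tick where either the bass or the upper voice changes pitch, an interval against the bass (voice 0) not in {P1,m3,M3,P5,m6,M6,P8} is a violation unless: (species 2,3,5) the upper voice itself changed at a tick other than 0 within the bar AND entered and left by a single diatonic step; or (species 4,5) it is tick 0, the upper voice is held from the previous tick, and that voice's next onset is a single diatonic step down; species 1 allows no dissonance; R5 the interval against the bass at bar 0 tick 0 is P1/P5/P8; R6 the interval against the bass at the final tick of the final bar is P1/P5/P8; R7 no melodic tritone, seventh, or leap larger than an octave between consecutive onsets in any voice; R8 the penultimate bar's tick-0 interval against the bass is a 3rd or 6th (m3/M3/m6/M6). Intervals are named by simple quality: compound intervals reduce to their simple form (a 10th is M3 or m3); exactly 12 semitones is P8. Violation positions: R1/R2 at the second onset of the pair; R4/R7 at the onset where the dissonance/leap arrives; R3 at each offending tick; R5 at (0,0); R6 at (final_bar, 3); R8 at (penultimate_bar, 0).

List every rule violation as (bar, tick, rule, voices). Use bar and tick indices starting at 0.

(1, 0, R2, (0, 1))
(4, 0, R4, (0, 1))
(4, 0, R7, (1,))
(4, 2, R7, (1,))
(6, 0, R7, (1,))
(6, 2, R4, (0, 1))
(7, 0, R2, (0, 1))

bar 0: v0=C3 v1=C4 downbeat P8
bar 1: v0=E3 v1=E4 downbeat P8
bar 2: v0=G3 v1=E4 downbeat M6
bar 3: v0=A3 v1=C4 downbeat m3
bar 4: v0=C4 v1=F5 downbeat P4
bar 5: v0=B3 v1=G4 downbeat m6
bar 6: v0=B2 v1=G3 downbeat m6
bar 7: v0=C3 v1=C4 downbeat P8
  -> R2 @ bar 1 tick 0 v(0, 1): C3/G3 P5 -> E3/E4 P8 similar
  -> R4 @ bar 4 tick 0 v(0, 1): C4/F5 P4 untreated
  -> R7 @ bar 4 tick 0 v(1,): E4->F5 leap 13st
  -> R7 @ bar 4 tick 2 v(1,): F5->G4 leap 10st
  -> R7 @ bar 6 tick 0 v(1,): B4->G3 leap 16st
  -> R4 @ bar 6 tick 2 v(0, 1): B2/F3 TT untreated
  -> R2 @ bar 7 tick 0 v(0, 1): B2/F3 TT -> C3/C4 P8 similar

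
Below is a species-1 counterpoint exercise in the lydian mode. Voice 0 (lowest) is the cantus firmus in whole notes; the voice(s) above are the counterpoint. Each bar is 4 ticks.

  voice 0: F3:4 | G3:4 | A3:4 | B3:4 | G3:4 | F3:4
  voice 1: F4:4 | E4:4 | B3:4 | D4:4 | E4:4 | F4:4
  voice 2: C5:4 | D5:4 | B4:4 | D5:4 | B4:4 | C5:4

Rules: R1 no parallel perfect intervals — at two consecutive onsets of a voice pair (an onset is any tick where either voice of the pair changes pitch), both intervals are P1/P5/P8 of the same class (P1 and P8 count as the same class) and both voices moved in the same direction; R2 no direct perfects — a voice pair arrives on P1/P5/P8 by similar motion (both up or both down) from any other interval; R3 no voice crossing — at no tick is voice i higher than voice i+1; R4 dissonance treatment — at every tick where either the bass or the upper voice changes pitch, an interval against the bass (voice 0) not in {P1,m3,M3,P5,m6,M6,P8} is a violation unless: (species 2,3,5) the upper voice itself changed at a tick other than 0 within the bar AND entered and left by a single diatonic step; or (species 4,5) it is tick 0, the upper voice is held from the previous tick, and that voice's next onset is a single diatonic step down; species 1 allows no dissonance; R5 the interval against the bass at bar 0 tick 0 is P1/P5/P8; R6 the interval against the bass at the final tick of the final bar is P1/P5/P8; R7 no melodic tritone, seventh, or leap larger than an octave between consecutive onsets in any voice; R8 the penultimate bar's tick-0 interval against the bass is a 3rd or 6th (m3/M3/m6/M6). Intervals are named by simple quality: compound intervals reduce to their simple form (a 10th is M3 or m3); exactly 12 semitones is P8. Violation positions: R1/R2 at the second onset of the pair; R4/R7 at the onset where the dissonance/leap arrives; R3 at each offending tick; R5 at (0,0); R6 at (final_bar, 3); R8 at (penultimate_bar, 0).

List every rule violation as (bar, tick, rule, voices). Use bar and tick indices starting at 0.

(1, 0, R1, (0, 2))
(2, 0, R2, (1, 2))
(2, 0, R4, (0, 1))
(2, 0, R4, (0, 2))
(3, 0, R1, (1, 2))
(5, 0, R1, (1, 2))

bar 0: v0=F3 v1=F4 v2=C5 downbeat P5
bar 1: v0=G3 v1=E4 v2=D5 downbeat P5
bar 2: v0=A3 v1=B3 v2=B4 downbeat M2
bar 3: v0=B3 v1=D4 v2=D5 downbeat m3
bar 4: v0=G3 v1=E4 v2=B4 downbeat M3
bar 5: v0=F3 v1=F4 v2=C5 downbeat P5
  -> R1 @ bar 1 tick 0 v(0, 2): F3/C5 P5 -> G3/D5 P5 similar
  -> R2 @ bar 2 tick 0 v(1, 2): E4/D5 m7 -> B3/B4 P8 similar
  -> R4 @ bar 2 tick 0 v(0, 1): A3/B3 M2 untreated
  -> R4 @ bar 2 tick 0 v(0, 2): A3/B4 M2 untreated
  -> R1 @ bar 3 tick 0 v(1, 2): B3/B4 P8 -> D4/D5 P8 similar
  -> R1 @ bar 5 tick 0 v(1, 2): E4/B4 P5 -> F4/C5 P5 similar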